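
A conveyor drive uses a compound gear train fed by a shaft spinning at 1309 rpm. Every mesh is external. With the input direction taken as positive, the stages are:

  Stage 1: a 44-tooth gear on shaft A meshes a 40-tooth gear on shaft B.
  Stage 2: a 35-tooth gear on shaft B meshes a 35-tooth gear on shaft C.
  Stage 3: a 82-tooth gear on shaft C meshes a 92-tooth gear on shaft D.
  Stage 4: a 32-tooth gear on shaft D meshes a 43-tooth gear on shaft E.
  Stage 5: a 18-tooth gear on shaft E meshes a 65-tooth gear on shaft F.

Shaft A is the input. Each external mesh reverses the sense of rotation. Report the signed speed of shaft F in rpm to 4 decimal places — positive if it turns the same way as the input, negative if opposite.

-264.4838 rpm (opposite to input, |ω| = 264.4838 rpm)

Stage 1 [44T→40T]: ω = 1309.0000×44/40 = 1439.9000 rpm, dir flips to −; running = −1439.9000
Stage 2 [35T→35T]: ω = 1439.9000×35/35 = 1439.9000 rpm, dir flips to +; running = +1439.9000
Stage 3 [82T→92T]: ω = 1439.9000×82/92 = 1283.3891 rpm, dir flips to −; running = −1283.3891
Stage 4 [32T→43T]: ω = 1283.3891×32/43 = 955.0803 rpm, dir flips to +; running = +955.0803
Stage 5 [18T→65T]: ω = 955.0803×18/65 = 264.4838 rpm, dir flips to −; running = −264.4838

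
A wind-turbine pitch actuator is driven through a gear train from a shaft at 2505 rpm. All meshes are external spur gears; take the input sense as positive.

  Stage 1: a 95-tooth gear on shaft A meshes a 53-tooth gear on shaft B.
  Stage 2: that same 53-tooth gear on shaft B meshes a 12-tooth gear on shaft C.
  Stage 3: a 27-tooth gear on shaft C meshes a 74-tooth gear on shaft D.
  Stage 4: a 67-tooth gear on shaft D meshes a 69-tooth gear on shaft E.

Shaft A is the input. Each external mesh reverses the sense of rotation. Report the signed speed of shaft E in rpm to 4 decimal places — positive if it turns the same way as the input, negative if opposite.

+7025.9952 rpm (same as input, |ω| = 7025.9952 rpm)

Stage 1 [95T→53T]: ω = 2505.0000×95/53 = 4490.0943 rpm, dir flips to −; running = −4490.0943
Stage 2 [53T→12T]: ω = 4490.0943×53/12 = 19831.2500 rpm, dir flips to +; running = +19831.2500
Stage 3 [27T→74T]: ω = 19831.2500×27/74 = 7235.7264 rpm, dir flips to −; running = −7235.7264
Stage 4 [67T→69T]: ω = 7235.7264×67/69 = 7025.9952 rpm, dir flips to +; running = +7025.9952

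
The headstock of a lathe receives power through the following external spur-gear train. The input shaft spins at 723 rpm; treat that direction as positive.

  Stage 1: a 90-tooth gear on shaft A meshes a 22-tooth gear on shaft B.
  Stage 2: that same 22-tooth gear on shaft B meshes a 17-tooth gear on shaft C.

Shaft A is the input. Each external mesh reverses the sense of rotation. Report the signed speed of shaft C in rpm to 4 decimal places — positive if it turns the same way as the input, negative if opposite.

+3827.6471 rpm (same as input, |ω| = 3827.6471 rpm)

Stage 1 [90T→22T]: ω = 723.0000×90/22 = 2957.7273 rpm, dir flips to −; running = −2957.7273
Stage 2 [22T→17T]: ω = 2957.7273×22/17 = 3827.6471 rpm, dir flips to +; running = +3827.6471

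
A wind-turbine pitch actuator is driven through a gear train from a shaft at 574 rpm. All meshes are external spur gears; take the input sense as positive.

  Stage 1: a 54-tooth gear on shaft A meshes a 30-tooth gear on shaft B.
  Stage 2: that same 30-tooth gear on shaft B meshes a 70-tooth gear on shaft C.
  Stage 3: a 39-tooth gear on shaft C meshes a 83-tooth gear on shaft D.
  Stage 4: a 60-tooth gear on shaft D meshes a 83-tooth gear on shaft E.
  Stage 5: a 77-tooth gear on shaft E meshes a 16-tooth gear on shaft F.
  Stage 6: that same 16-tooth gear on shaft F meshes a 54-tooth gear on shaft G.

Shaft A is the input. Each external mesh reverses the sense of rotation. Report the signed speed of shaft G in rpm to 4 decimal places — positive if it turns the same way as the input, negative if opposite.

Stage 1 [54T→30T]: ω = 574.0000×54/30 = 1033.2000 rpm, dir flips to −; running = −1033.2000
Stage 2 [30T→70T]: ω = 1033.2000×30/70 = 442.8000 rpm, dir flips to +; running = +442.8000
Stage 3 [39T→83T]: ω = 442.8000×39/83 = 208.0627 rpm, dir flips to −; running = −208.0627
Stage 4 [60T→83T]: ω = 208.0627×60/83 = 150.4067 rpm, dir flips to +; running = +150.4067
Stage 5 [77T→16T]: ω = 150.4067×77/16 = 723.8324 rpm, dir flips to −; running = −723.8324
Stage 6 [16T→54T]: ω = 723.8324×16/54 = 214.4689 rpm, dir flips to +; running = +214.4689

+214.4689 rpm (same as input, |ω| = 214.4689 rpm)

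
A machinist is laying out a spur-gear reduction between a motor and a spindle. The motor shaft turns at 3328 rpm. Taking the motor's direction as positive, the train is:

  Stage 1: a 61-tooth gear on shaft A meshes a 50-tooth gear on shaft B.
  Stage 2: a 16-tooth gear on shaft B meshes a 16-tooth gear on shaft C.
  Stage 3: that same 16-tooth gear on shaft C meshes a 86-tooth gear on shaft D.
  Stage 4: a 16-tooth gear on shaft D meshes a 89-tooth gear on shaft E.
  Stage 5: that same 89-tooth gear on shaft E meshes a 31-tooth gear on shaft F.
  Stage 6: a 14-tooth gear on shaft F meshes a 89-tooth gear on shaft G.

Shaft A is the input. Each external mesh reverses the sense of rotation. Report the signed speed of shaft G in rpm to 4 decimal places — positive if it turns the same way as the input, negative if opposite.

Stage 1 [61T→50T]: ω = 3328.0000×61/50 = 4060.1600 rpm, dir flips to −; running = −4060.1600
Stage 2 [16T→16T]: ω = 4060.1600×16/16 = 4060.1600 rpm, dir flips to +; running = +4060.1600
Stage 3 [16T→86T]: ω = 4060.1600×16/86 = 755.3786 rpm, dir flips to −; running = −755.3786
Stage 4 [16T→89T]: ω = 755.3786×16/89 = 135.7984 rpm, dir flips to +; running = +135.7984
Stage 5 [89T→31T]: ω = 135.7984×89/31 = 389.8728 rpm, dir flips to −; running = −389.8728
Stage 6 [14T→89T]: ω = 389.8728×14/89 = 61.3283 rpm, dir flips to +; running = +61.3283

+61.3283 rpm (same as input, |ω| = 61.3283 rpm)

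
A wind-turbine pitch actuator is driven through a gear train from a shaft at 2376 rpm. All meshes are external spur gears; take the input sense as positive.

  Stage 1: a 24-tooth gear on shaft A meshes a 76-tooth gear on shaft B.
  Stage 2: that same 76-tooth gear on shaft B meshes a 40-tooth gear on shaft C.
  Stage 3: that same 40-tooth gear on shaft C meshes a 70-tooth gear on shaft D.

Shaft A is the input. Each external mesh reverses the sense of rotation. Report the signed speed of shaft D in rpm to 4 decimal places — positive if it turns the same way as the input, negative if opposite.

-814.6286 rpm (opposite to input, |ω| = 814.6286 rpm)

Stage 1 [24T→76T]: ω = 2376.0000×24/76 = 750.3158 rpm, dir flips to −; running = −750.3158
Stage 2 [76T→40T]: ω = 750.3158×76/40 = 1425.6000 rpm, dir flips to +; running = +1425.6000
Stage 3 [40T→70T]: ω = 1425.6000×40/70 = 814.6286 rpm, dir flips to −; running = −814.6286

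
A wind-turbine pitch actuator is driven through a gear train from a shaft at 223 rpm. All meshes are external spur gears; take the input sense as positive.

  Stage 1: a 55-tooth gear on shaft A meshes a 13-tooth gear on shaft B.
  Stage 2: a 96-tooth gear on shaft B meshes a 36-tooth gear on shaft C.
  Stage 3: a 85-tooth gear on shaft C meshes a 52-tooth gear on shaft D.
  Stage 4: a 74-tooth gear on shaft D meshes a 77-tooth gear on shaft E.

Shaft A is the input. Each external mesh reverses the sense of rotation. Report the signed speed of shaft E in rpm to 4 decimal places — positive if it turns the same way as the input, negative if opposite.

+3952.2964 rpm (same as input, |ω| = 3952.2964 rpm)

Stage 1 [55T→13T]: ω = 223.0000×55/13 = 943.4615 rpm, dir flips to −; running = −943.4615
Stage 2 [96T→36T]: ω = 943.4615×96/36 = 2515.8974 rpm, dir flips to +; running = +2515.8974
Stage 3 [85T→52T]: ω = 2515.8974×85/52 = 4112.5247 rpm, dir flips to −; running = −4112.5247
Stage 4 [74T→77T]: ω = 4112.5247×74/77 = 3952.2964 rpm, dir flips to +; running = +3952.2964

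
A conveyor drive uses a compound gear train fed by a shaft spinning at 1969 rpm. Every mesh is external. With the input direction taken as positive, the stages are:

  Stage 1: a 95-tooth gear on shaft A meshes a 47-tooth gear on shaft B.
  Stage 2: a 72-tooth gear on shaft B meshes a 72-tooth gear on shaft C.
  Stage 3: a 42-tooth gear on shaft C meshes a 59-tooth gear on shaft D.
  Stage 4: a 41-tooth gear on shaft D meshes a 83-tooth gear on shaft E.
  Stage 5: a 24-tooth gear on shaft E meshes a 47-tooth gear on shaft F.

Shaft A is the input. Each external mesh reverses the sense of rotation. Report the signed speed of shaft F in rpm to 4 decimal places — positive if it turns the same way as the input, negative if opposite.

Stage 1 [95T→47T]: ω = 1969.0000×95/47 = 3979.8936 rpm, dir flips to −; running = −3979.8936
Stage 2 [72T→72T]: ω = 3979.8936×72/72 = 3979.8936 rpm, dir flips to +; running = +3979.8936
Stage 3 [42T→59T]: ω = 3979.8936×42/59 = 2833.1446 rpm, dir flips to −; running = −2833.1446
Stage 4 [41T→83T]: ω = 2833.1446×41/83 = 1399.5052 rpm, dir flips to +; running = +1399.5052
Stage 5 [24T→47T]: ω = 1399.5052×24/47 = 714.6409 rpm, dir flips to −; running = −714.6409

-714.6409 rpm (opposite to input, |ω| = 714.6409 rpm)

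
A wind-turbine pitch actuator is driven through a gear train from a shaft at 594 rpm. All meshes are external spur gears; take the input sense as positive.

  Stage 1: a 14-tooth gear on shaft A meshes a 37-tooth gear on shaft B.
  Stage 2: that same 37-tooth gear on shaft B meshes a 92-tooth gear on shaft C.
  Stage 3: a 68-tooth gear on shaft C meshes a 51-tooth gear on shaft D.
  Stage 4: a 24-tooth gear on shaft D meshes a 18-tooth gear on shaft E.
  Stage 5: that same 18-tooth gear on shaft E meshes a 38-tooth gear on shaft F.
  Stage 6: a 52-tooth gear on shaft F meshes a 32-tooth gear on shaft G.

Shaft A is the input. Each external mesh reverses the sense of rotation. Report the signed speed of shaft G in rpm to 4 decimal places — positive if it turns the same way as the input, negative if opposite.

Stage 1 [14T→37T]: ω = 594.0000×14/37 = 224.7568 rpm, dir flips to −; running = −224.7568
Stage 2 [37T→92T]: ω = 224.7568×37/92 = 90.3913 rpm, dir flips to +; running = +90.3913
Stage 3 [68T→51T]: ω = 90.3913×68/51 = 120.5217 rpm, dir flips to −; running = −120.5217
Stage 4 [24T→18T]: ω = 120.5217×24/18 = 160.6957 rpm, dir flips to +; running = +160.6957
Stage 5 [18T→38T]: ω = 160.6957×18/38 = 76.1190 rpm, dir flips to −; running = −76.1190
Stage 6 [52T→32T]: ω = 76.1190×52/32 = 123.6934 rpm, dir flips to +; running = +123.6934

+123.6934 rpm (same as input, |ω| = 123.6934 rpm)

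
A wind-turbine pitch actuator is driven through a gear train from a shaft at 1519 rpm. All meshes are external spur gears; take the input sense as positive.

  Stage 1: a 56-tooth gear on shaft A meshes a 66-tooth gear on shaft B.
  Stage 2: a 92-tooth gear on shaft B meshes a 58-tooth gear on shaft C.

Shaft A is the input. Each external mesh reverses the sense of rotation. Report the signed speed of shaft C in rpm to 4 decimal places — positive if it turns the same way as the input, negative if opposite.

+2044.3804 rpm (same as input, |ω| = 2044.3804 rpm)

Stage 1 [56T→66T]: ω = 1519.0000×56/66 = 1288.8485 rpm, dir flips to −; running = −1288.8485
Stage 2 [92T→58T]: ω = 1288.8485×92/58 = 2044.3804 rpm, dir flips to +; running = +2044.3804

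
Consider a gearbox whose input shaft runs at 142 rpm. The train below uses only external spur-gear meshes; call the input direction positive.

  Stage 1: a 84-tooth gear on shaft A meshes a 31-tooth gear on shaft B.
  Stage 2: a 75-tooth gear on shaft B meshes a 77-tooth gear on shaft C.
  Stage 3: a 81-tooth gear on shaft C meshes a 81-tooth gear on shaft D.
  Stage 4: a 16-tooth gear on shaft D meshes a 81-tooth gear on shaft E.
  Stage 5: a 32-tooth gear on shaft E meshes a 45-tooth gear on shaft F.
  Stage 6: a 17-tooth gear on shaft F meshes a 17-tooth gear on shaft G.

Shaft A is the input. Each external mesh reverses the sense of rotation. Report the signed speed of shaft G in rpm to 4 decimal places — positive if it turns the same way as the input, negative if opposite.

Stage 1 [84T→31T]: ω = 142.0000×84/31 = 384.7742 rpm, dir flips to −; running = −384.7742
Stage 2 [75T→77T]: ω = 384.7742×75/77 = 374.7801 rpm, dir flips to +; running = +374.7801
Stage 3 [81T→81T]: ω = 374.7801×81/81 = 374.7801 rpm, dir flips to −; running = −374.7801
Stage 4 [16T→81T]: ω = 374.7801×16/81 = 74.0306 rpm, dir flips to +; running = +74.0306
Stage 5 [32T→45T]: ω = 74.0306×32/45 = 52.6440 rpm, dir flips to −; running = −52.6440
Stage 6 [17T→17T]: ω = 52.6440×17/17 = 52.6440 rpm, dir flips to +; running = +52.6440

+52.6440 rpm (same as input, |ω| = 52.6440 rpm)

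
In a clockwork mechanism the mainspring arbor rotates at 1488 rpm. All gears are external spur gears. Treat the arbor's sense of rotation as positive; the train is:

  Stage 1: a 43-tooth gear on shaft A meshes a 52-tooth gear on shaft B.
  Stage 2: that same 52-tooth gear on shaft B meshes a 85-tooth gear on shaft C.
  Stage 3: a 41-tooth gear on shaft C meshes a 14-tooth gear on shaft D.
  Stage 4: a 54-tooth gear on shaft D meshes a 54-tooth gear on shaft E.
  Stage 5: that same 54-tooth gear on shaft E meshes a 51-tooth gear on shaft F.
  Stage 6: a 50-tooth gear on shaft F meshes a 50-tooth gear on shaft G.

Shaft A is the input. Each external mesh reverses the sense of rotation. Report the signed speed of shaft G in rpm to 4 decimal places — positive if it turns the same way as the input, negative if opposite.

+2334.1667 rpm (same as input, |ω| = 2334.1667 rpm)

Stage 1 [43T→52T]: ω = 1488.0000×43/52 = 1230.4615 rpm, dir flips to −; running = −1230.4615
Stage 2 [52T→85T]: ω = 1230.4615×52/85 = 752.7529 rpm, dir flips to +; running = +752.7529
Stage 3 [41T→14T]: ω = 752.7529×41/14 = 2204.4908 rpm, dir flips to −; running = −2204.4908
Stage 4 [54T→54T]: ω = 2204.4908×54/54 = 2204.4908 rpm, dir flips to +; running = +2204.4908
Stage 5 [54T→51T]: ω = 2204.4908×54/51 = 2334.1667 rpm, dir flips to −; running = −2334.1667
Stage 6 [50T→50T]: ω = 2334.1667×50/50 = 2334.1667 rpm, dir flips to +; running = +2334.1667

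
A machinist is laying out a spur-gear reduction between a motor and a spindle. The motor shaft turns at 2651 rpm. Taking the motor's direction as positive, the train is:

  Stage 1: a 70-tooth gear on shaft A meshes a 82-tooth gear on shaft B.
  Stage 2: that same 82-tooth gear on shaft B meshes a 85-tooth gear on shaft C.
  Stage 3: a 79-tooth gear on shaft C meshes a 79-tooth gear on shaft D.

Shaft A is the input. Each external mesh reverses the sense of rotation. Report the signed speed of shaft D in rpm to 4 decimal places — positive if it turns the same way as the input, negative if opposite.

-2183.1765 rpm (opposite to input, |ω| = 2183.1765 rpm)

Stage 1 [70T→82T]: ω = 2651.0000×70/82 = 2263.0488 rpm, dir flips to −; running = −2263.0488
Stage 2 [82T→85T]: ω = 2263.0488×82/85 = 2183.1765 rpm, dir flips to +; running = +2183.1765
Stage 3 [79T→79T]: ω = 2183.1765×79/79 = 2183.1765 rpm, dir flips to −; running = −2183.1765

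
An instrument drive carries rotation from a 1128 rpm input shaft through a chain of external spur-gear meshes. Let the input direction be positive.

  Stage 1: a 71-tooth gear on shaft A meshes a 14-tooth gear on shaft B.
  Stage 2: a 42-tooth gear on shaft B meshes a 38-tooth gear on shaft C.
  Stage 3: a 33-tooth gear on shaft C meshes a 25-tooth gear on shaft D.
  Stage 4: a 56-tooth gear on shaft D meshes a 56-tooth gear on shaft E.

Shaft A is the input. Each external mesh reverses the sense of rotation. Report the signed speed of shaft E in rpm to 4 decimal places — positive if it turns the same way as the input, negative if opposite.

Stage 1 [71T→14T]: ω = 1128.0000×71/14 = 5720.5714 rpm, dir flips to −; running = −5720.5714
Stage 2 [42T→38T]: ω = 5720.5714×42/38 = 6322.7368 rpm, dir flips to +; running = +6322.7368
Stage 3 [33T→25T]: ω = 6322.7368×33/25 = 8346.0126 rpm, dir flips to −; running = −8346.0126
Stage 4 [56T→56T]: ω = 8346.0126×56/56 = 8346.0126 rpm, dir flips to +; running = +8346.0126

+8346.0126 rpm (same as input, |ω| = 8346.0126 rpm)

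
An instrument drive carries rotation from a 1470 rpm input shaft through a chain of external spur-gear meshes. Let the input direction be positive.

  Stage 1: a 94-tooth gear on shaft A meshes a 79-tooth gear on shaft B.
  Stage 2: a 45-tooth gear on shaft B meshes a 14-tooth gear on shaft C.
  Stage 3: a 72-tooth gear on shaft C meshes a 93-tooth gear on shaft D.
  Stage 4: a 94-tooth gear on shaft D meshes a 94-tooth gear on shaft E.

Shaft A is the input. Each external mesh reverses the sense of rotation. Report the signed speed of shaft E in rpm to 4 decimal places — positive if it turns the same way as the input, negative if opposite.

Stage 1 [94T→79T]: ω = 1470.0000×94/79 = 1749.1139 rpm, dir flips to −; running = −1749.1139
Stage 2 [45T→14T]: ω = 1749.1139×45/14 = 5622.1519 rpm, dir flips to +; running = +5622.1519
Stage 3 [72T→93T]: ω = 5622.1519×72/93 = 4352.6337 rpm, dir flips to −; running = −4352.6337
Stage 4 [94T→94T]: ω = 4352.6337×94/94 = 4352.6337 rpm, dir flips to +; running = +4352.6337

+4352.6337 rpm (same as input, |ω| = 4352.6337 rpm)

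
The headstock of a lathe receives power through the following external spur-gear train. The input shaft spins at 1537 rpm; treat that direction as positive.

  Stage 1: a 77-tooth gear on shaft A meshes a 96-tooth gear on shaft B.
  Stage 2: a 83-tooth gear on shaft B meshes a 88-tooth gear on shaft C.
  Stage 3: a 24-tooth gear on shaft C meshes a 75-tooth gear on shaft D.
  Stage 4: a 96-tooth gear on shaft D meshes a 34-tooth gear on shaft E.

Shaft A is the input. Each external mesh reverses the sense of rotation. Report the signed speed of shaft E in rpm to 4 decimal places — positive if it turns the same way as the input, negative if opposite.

Stage 1 [77T→96T]: ω = 1537.0000×77/96 = 1232.8021 rpm, dir flips to −; running = −1232.8021
Stage 2 [83T→88T]: ω = 1232.8021×83/88 = 1162.7565 rpm, dir flips to +; running = +1162.7565
Stage 3 [24T→75T]: ω = 1162.7565×24/75 = 372.0821 rpm, dir flips to −; running = −372.0821
Stage 4 [96T→34T]: ω = 372.0821×96/34 = 1050.5847 rpm, dir flips to +; running = +1050.5847

+1050.5847 rpm (same as input, |ω| = 1050.5847 rpm)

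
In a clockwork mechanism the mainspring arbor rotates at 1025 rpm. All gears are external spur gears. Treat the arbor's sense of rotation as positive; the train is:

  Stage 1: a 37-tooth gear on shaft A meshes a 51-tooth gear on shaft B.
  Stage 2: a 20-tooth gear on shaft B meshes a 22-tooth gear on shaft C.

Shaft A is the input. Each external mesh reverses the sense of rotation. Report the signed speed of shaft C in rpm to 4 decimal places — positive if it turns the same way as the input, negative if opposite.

+676.0250 rpm (same as input, |ω| = 676.0250 rpm)

Stage 1 [37T→51T]: ω = 1025.0000×37/51 = 743.6275 rpm, dir flips to −; running = −743.6275
Stage 2 [20T→22T]: ω = 743.6275×20/22 = 676.0250 rpm, dir flips to +; running = +676.0250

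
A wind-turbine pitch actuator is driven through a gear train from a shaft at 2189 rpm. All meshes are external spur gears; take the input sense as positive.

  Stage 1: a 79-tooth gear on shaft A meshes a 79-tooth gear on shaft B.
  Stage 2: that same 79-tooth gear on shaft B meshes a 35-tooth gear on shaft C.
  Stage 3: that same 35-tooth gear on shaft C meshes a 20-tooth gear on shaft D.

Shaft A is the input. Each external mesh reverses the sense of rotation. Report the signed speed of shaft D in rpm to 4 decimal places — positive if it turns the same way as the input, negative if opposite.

Stage 1 [79T→79T]: ω = 2189.0000×79/79 = 2189.0000 rpm, dir flips to −; running = −2189.0000
Stage 2 [79T→35T]: ω = 2189.0000×79/35 = 4940.8857 rpm, dir flips to +; running = +4940.8857
Stage 3 [35T→20T]: ω = 4940.8857×35/20 = 8646.5500 rpm, dir flips to −; running = −8646.5500

-8646.5500 rpm (opposite to input, |ω| = 8646.5500 rpm)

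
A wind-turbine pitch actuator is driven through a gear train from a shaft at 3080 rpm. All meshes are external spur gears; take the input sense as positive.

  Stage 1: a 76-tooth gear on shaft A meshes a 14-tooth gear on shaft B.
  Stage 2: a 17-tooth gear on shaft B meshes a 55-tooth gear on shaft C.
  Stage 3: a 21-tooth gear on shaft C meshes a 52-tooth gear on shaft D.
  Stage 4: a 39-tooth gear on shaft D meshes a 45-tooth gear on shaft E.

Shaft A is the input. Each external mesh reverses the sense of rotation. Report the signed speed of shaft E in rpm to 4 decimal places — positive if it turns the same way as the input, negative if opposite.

Stage 1 [76T→14T]: ω = 3080.0000×76/14 = 16720.0000 rpm, dir flips to −; running = −16720.0000
Stage 2 [17T→55T]: ω = 16720.0000×17/55 = 5168.0000 rpm, dir flips to +; running = +5168.0000
Stage 3 [21T→52T]: ω = 5168.0000×21/52 = 2087.0769 rpm, dir flips to −; running = −2087.0769
Stage 4 [39T→45T]: ω = 2087.0769×39/45 = 1808.8000 rpm, dir flips to +; running = +1808.8000

+1808.8000 rpm (same as input, |ω| = 1808.8000 rpm)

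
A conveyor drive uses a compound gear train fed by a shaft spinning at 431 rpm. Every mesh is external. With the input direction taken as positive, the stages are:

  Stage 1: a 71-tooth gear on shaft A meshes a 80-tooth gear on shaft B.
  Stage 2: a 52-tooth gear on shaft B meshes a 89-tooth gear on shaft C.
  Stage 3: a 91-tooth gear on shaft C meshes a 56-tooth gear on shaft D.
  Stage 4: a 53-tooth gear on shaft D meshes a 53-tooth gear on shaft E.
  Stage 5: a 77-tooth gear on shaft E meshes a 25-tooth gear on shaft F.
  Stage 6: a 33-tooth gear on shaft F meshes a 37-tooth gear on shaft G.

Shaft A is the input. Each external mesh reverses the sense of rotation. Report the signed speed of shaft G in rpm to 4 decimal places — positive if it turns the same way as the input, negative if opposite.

+997.6432 rpm (same as input, |ω| = 997.6432 rpm)

Stage 1 [71T→80T]: ω = 431.0000×71/80 = 382.5125 rpm, dir flips to −; running = −382.5125
Stage 2 [52T→89T]: ω = 382.5125×52/89 = 223.4904 rpm, dir flips to +; running = +223.4904
Stage 3 [91T→56T]: ω = 223.4904×91/56 = 363.1720 rpm, dir flips to −; running = −363.1720
Stage 4 [53T→53T]: ω = 363.1720×53/53 = 363.1720 rpm, dir flips to +; running = +363.1720
Stage 5 [77T→25T]: ω = 363.1720×77/25 = 1118.5697 rpm, dir flips to −; running = −1118.5697
Stage 6 [33T→37T]: ω = 1118.5697×33/37 = 997.6432 rpm, dir flips to +; running = +997.6432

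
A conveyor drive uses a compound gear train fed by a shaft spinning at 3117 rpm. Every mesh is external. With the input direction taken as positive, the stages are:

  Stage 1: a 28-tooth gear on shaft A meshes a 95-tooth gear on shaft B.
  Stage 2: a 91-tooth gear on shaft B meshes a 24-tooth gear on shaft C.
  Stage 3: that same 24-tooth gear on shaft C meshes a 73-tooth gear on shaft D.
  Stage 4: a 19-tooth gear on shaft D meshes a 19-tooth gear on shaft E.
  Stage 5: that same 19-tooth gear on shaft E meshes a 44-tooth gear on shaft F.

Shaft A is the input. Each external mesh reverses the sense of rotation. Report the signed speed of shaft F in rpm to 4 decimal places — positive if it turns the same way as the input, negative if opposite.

-494.5278 rpm (opposite to input, |ω| = 494.5278 rpm)

Stage 1 [28T→95T]: ω = 3117.0000×28/95 = 918.6947 rpm, dir flips to −; running = −918.6947
Stage 2 [91T→24T]: ω = 918.6947×91/24 = 3483.3842 rpm, dir flips to +; running = +3483.3842
Stage 3 [24T→73T]: ω = 3483.3842×24/73 = 1145.2222 rpm, dir flips to −; running = −1145.2222
Stage 4 [19T→19T]: ω = 1145.2222×19/19 = 1145.2222 rpm, dir flips to +; running = +1145.2222
Stage 5 [19T→44T]: ω = 1145.2222×19/44 = 494.5278 rpm, dir flips to −; running = −494.5278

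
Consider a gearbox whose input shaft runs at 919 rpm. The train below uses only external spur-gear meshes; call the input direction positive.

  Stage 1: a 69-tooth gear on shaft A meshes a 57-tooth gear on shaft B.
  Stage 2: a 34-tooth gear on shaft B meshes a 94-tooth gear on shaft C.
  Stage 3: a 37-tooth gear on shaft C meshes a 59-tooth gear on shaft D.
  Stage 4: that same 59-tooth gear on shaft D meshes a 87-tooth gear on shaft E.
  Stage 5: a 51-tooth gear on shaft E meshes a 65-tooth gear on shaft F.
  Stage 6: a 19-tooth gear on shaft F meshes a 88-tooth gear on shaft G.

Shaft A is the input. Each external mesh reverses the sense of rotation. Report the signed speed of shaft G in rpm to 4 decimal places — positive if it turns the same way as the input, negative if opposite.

Stage 1 [69T→57T]: ω = 919.0000×69/57 = 1112.4737 rpm, dir flips to −; running = −1112.4737
Stage 2 [34T→94T]: ω = 1112.4737×34/94 = 402.3841 rpm, dir flips to +; running = +402.3841
Stage 3 [37T→59T]: ω = 402.3841×37/59 = 252.3426 rpm, dir flips to −; running = −252.3426
Stage 4 [59T→87T]: ω = 252.3426×59/87 = 171.1289 rpm, dir flips to +; running = +171.1289
Stage 5 [51T→65T]: ω = 171.1289×51/65 = 134.2703 rpm, dir flips to −; running = −134.2703
Stage 6 [19T→88T]: ω = 134.2703×19/88 = 28.9902 rpm, dir flips to +; running = +28.9902

+28.9902 rpm (same as input, |ω| = 28.9902 rpm)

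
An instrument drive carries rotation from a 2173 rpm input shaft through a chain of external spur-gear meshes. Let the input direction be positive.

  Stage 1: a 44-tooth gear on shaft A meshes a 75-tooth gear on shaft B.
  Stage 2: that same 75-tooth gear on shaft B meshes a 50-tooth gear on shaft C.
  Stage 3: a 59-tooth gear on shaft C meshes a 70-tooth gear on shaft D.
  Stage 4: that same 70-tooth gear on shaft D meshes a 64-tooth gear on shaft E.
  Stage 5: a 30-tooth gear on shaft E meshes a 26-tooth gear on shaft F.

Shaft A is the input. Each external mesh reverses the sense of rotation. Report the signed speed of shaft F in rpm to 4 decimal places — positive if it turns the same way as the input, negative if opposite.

Stage 1 [44T→75T]: ω = 2173.0000×44/75 = 1274.8267 rpm, dir flips to −; running = −1274.8267
Stage 2 [75T→50T]: ω = 1274.8267×75/50 = 1912.2400 rpm, dir flips to +; running = +1912.2400
Stage 3 [59T→70T]: ω = 1912.2400×59/70 = 1611.7451 rpm, dir flips to −; running = −1611.7451
Stage 4 [70T→64T]: ω = 1611.7451×70/64 = 1762.8463 rpm, dir flips to +; running = +1762.8463
Stage 5 [30T→26T]: ω = 1762.8463×30/26 = 2034.0534 rpm, dir flips to −; running = −2034.0534

-2034.0534 rpm (opposite to input, |ω| = 2034.0534 rpm)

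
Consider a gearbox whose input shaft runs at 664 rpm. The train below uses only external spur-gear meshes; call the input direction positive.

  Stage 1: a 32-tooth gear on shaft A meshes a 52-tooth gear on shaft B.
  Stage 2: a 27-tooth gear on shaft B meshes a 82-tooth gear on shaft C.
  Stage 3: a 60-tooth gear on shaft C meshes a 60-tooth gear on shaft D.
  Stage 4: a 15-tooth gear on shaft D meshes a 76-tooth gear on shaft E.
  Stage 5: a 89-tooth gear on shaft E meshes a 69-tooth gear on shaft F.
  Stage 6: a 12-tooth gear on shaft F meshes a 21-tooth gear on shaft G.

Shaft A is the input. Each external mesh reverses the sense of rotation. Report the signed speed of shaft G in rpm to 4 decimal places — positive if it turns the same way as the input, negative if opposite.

Stage 1 [32T→52T]: ω = 664.0000×32/52 = 408.6154 rpm, dir flips to −; running = −408.6154
Stage 2 [27T→82T]: ω = 408.6154×27/82 = 134.5441 rpm, dir flips to +; running = +134.5441
Stage 3 [60T→60T]: ω = 134.5441×60/60 = 134.5441 rpm, dir flips to −; running = −134.5441
Stage 4 [15T→76T]: ω = 134.5441×15/76 = 26.5548 rpm, dir flips to +; running = +26.5548
Stage 5 [89T→69T]: ω = 26.5548×89/69 = 34.2518 rpm, dir flips to −; running = −34.2518
Stage 6 [12T→21T]: ω = 34.2518×12/21 = 19.5724 rpm, dir flips to +; running = +19.5724

+19.5724 rpm (same as input, |ω| = 19.5724 rpm)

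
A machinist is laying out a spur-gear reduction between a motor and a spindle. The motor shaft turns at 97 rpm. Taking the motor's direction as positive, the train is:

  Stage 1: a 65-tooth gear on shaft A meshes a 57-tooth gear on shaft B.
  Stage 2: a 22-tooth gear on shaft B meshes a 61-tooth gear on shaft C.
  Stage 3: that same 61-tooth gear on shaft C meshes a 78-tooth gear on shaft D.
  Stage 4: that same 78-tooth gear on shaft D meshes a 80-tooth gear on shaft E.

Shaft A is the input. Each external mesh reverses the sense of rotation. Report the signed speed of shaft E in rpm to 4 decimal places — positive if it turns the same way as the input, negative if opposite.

Stage 1 [65T→57T]: ω = 97.0000×65/57 = 110.6140 rpm, dir flips to −; running = −110.6140
Stage 2 [22T→61T]: ω = 110.6140×22/61 = 39.8936 rpm, dir flips to +; running = +39.8936
Stage 3 [61T→78T]: ω = 39.8936×61/78 = 31.1988 rpm, dir flips to −; running = −31.1988
Stage 4 [78T→80T]: ω = 31.1988×78/80 = 30.4189 rpm, dir flips to +; running = +30.4189

+30.4189 rpm (same as input, |ω| = 30.4189 rpm)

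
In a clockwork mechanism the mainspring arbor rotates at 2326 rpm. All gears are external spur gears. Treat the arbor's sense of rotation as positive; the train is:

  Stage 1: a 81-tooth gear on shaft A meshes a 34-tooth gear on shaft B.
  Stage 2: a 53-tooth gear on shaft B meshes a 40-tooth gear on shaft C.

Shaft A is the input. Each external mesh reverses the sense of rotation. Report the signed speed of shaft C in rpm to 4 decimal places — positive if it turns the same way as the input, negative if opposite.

+7342.2926 rpm (same as input, |ω| = 7342.2926 rpm)

Stage 1 [81T→34T]: ω = 2326.0000×81/34 = 5541.3529 rpm, dir flips to −; running = −5541.3529
Stage 2 [53T→40T]: ω = 5541.3529×53/40 = 7342.2926 rpm, dir flips to +; running = +7342.2926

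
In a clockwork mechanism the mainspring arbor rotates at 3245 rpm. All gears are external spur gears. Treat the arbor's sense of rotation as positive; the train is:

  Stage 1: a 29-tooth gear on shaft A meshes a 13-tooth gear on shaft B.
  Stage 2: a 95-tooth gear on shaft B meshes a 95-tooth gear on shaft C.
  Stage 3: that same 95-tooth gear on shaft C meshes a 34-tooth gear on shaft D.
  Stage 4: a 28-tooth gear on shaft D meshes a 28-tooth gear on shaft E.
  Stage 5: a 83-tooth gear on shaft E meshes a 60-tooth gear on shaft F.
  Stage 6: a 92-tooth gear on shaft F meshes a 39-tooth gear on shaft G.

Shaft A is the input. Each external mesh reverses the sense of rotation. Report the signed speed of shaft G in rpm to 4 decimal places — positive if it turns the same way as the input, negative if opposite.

Stage 1 [29T→13T]: ω = 3245.0000×29/13 = 7238.8462 rpm, dir flips to −; running = −7238.8462
Stage 2 [95T→95T]: ω = 7238.8462×95/95 = 7238.8462 rpm, dir flips to +; running = +7238.8462
Stage 3 [95T→34T]: ω = 7238.8462×95/34 = 20226.1878 rpm, dir flips to −; running = −20226.1878
Stage 4 [28T→28T]: ω = 20226.1878×28/28 = 20226.1878 rpm, dir flips to +; running = +20226.1878
Stage 5 [83T→60T]: ω = 20226.1878×83/60 = 27979.5598 rpm, dir flips to −; running = −27979.5598
Stage 6 [92T→39T]: ω = 27979.5598×92/39 = 66003.0641 rpm, dir flips to +; running = +66003.0641

+66003.0641 rpm (same as input, |ω| = 66003.0641 rpm)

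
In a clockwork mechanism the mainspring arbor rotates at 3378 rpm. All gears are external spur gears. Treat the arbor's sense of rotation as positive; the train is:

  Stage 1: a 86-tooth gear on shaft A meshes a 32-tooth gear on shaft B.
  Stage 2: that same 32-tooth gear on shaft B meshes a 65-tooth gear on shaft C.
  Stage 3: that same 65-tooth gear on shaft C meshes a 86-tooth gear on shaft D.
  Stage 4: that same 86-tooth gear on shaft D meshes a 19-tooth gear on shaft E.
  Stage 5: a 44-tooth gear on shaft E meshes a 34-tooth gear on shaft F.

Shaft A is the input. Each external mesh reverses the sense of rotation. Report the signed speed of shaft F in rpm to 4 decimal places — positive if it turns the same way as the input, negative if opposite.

Stage 1 [86T→32T]: ω = 3378.0000×86/32 = 9078.3750 rpm, dir flips to −; running = −9078.3750
Stage 2 [32T→65T]: ω = 9078.3750×32/65 = 4469.3538 rpm, dir flips to +; running = +4469.3538
Stage 3 [65T→86T]: ω = 4469.3538×65/86 = 3378.0000 rpm, dir flips to −; running = −3378.0000
Stage 4 [86T→19T]: ω = 3378.0000×86/19 = 15289.8947 rpm, dir flips to +; running = +15289.8947
Stage 5 [44T→34T]: ω = 15289.8947×44/34 = 19786.9226 rpm, dir flips to −; running = −19786.9226

-19786.9226 rpm (opposite to input, |ω| = 19786.9226 rpm)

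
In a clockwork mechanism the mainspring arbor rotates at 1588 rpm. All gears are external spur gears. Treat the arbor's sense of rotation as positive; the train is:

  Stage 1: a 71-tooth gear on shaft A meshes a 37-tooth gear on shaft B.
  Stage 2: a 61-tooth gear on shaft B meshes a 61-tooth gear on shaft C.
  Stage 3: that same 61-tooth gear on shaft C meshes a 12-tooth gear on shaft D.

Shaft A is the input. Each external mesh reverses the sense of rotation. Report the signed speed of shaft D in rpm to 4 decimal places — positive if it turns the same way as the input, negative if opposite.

Stage 1 [71T→37T]: ω = 1588.0000×71/37 = 3047.2432 rpm, dir flips to −; running = −3047.2432
Stage 2 [61T→61T]: ω = 3047.2432×61/61 = 3047.2432 rpm, dir flips to +; running = +3047.2432
Stage 3 [61T→12T]: ω = 3047.2432×61/12 = 15490.1532 rpm, dir flips to −; running = −15490.1532

-15490.1532 rpm (opposite to input, |ω| = 15490.1532 rpm)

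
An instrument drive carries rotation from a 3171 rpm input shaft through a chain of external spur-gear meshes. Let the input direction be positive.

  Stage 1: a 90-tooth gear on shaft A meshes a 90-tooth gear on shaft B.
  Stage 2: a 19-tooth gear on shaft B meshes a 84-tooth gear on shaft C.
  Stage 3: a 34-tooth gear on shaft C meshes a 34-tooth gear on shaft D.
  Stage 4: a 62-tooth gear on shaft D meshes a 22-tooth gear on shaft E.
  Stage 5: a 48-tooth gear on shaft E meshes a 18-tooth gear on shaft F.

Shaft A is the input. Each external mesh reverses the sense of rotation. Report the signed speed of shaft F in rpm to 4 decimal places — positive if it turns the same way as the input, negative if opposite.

Stage 1 [90T→90T]: ω = 3171.0000×90/90 = 3171.0000 rpm, dir flips to −; running = −3171.0000
Stage 2 [19T→84T]: ω = 3171.0000×19/84 = 717.2500 rpm, dir flips to +; running = +717.2500
Stage 3 [34T→34T]: ω = 717.2500×34/34 = 717.2500 rpm, dir flips to −; running = −717.2500
Stage 4 [62T→22T]: ω = 717.2500×62/22 = 2021.3409 rpm, dir flips to +; running = +2021.3409
Stage 5 [48T→18T]: ω = 2021.3409×48/18 = 5390.2424 rpm, dir flips to −; running = −5390.2424

-5390.2424 rpm (opposite to input, |ω| = 5390.2424 rpm)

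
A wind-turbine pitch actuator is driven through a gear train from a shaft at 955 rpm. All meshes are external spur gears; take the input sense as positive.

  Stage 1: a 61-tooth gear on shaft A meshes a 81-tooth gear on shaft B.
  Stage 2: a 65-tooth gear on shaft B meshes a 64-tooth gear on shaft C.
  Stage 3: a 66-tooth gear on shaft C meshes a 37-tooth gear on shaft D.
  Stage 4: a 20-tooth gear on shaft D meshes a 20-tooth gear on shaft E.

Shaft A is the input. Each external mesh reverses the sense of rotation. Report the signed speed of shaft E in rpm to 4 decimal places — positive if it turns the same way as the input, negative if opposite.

Stage 1 [61T→81T]: ω = 955.0000×61/81 = 719.1975 rpm, dir flips to −; running = −719.1975
Stage 2 [65T→64T]: ω = 719.1975×65/64 = 730.4350 rpm, dir flips to +; running = +730.4350
Stage 3 [66T→37T]: ω = 730.4350×66/37 = 1302.9381 rpm, dir flips to −; running = −1302.9381
Stage 4 [20T→20T]: ω = 1302.9381×20/20 = 1302.9381 rpm, dir flips to +; running = +1302.9381

+1302.9381 rpm (same as input, |ω| = 1302.9381 rpm)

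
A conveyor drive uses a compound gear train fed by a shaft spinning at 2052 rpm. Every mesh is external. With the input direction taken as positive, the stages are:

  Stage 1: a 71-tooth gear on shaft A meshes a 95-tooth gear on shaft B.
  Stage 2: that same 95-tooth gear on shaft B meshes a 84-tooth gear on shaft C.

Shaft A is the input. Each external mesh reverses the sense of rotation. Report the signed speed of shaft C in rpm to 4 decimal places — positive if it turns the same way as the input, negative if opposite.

Stage 1 [71T→95T]: ω = 2052.0000×71/95 = 1533.6000 rpm, dir flips to −; running = −1533.6000
Stage 2 [95T→84T]: ω = 1533.6000×95/84 = 1734.4286 rpm, dir flips to +; running = +1734.4286

+1734.4286 rpm (same as input, |ω| = 1734.4286 rpm)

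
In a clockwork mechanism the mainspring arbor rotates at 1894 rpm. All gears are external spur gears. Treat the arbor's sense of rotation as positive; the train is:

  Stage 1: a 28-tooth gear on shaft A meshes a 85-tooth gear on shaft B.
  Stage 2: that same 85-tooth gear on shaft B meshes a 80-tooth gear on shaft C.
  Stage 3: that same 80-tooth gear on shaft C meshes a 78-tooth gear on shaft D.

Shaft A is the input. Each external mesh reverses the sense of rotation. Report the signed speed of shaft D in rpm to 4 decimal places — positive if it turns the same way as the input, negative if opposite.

-679.8974 rpm (opposite to input, |ω| = 679.8974 rpm)

Stage 1 [28T→85T]: ω = 1894.0000×28/85 = 623.9059 rpm, dir flips to −; running = −623.9059
Stage 2 [85T→80T]: ω = 623.9059×85/80 = 662.9000 rpm, dir flips to +; running = +662.9000
Stage 3 [80T→78T]: ω = 662.9000×80/78 = 679.8974 rpm, dir flips to −; running = −679.8974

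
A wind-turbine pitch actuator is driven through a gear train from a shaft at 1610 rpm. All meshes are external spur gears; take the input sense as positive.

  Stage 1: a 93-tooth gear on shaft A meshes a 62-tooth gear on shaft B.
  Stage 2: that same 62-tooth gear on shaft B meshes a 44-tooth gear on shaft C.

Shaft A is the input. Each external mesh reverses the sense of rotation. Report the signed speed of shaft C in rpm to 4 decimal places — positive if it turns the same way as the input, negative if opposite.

Stage 1 [93T→62T]: ω = 1610.0000×93/62 = 2415.0000 rpm, dir flips to −; running = −2415.0000
Stage 2 [62T→44T]: ω = 2415.0000×62/44 = 3402.9545 rpm, dir flips to +; running = +3402.9545

+3402.9545 rpm (same as input, |ω| = 3402.9545 rpm)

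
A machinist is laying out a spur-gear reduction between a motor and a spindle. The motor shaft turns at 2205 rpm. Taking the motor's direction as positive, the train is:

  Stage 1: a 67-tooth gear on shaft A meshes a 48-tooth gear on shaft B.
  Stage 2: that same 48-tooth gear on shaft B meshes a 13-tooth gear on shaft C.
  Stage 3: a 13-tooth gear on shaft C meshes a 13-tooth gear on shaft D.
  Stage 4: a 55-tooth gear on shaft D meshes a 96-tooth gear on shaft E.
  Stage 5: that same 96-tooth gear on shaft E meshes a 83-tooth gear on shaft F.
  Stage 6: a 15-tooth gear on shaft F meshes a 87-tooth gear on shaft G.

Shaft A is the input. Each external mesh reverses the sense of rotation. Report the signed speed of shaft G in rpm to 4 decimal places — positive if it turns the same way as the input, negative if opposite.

Stage 1 [67T→48T]: ω = 2205.0000×67/48 = 3077.8125 rpm, dir flips to −; running = −3077.8125
Stage 2 [48T→13T]: ω = 3077.8125×48/13 = 11364.2308 rpm, dir flips to +; running = +11364.2308
Stage 3 [13T→13T]: ω = 11364.2308×13/13 = 11364.2308 rpm, dir flips to −; running = −11364.2308
Stage 4 [55T→96T]: ω = 11364.2308×55/96 = 6510.7572 rpm, dir flips to +; running = +6510.7572
Stage 5 [96T→83T]: ω = 6510.7572×96/83 = 7530.5144 rpm, dir flips to −; running = −7530.5144
Stage 6 [15T→87T]: ω = 7530.5144×15/87 = 1298.3645 rpm, dir flips to +; running = +1298.3645

+1298.3645 rpm (same as input, |ω| = 1298.3645 rpm)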